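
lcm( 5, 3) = 15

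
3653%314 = 199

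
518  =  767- 249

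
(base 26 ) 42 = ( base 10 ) 106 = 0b1101010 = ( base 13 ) 82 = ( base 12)8A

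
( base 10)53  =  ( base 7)104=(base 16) 35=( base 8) 65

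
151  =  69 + 82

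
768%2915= 768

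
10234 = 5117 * 2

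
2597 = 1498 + 1099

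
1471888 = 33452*44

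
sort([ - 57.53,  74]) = [ - 57.53,  74 ] 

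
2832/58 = 1416/29  =  48.83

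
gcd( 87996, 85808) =4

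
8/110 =4/55 = 0.07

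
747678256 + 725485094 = 1473163350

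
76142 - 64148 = 11994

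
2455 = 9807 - 7352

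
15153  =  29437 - 14284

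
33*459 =15147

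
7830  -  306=7524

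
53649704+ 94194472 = 147844176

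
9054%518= 248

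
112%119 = 112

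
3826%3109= 717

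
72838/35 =72838/35 = 2081.09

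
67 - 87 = - 20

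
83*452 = 37516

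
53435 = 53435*1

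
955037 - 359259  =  595778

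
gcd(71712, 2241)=2241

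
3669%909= 33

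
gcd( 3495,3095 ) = 5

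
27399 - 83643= -56244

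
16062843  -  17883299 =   -  1820456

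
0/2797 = 0 = 0.00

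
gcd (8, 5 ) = 1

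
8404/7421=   8404/7421= 1.13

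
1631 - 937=694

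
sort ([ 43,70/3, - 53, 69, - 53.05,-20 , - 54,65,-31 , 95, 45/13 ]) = [-54, - 53.05, - 53, - 31 ,-20, 45/13,  70/3,43 , 65,69,95] 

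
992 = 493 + 499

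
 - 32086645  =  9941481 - 42028126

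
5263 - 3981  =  1282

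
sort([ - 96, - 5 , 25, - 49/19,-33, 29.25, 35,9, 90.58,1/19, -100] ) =[  -  100, - 96, - 33 ,-5, - 49/19, 1/19,9,25,29.25,35,90.58 ]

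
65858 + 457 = 66315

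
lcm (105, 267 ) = 9345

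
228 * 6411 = 1461708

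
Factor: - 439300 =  - 2^2*5^2*23^1*191^1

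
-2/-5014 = 1/2507=0.00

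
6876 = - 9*( - 764)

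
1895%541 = 272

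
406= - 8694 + 9100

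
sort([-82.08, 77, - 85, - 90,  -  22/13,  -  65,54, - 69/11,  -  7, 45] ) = [ -90, - 85, -82.08,-65, -7, - 69/11, - 22/13,45, 54,77 ]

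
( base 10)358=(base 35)A8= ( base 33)as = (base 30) bs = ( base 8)546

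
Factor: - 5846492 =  - 2^2 * 1461623^1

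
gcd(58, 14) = 2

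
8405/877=9+512/877 = 9.58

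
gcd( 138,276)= 138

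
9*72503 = 652527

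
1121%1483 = 1121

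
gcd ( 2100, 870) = 30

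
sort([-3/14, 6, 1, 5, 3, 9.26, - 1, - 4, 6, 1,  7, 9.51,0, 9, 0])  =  [ -4, - 1, - 3/14, 0,  0,1,1 , 3, 5, 6, 6, 7, 9, 9.26, 9.51]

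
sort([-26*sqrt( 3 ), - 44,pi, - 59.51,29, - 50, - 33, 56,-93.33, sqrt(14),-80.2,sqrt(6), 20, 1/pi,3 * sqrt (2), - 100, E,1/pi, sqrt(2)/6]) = [ - 100 , - 93.33, - 80.2, - 59.51, - 50 ,-26 * sqrt( 3 ),-44, - 33,sqrt (2)/6,1/pi,1/pi,sqrt (6), E,pi,sqrt(14), 3*sqrt(2),20,29,56] 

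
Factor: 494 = 2^1*13^1  *  19^1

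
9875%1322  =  621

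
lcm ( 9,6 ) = 18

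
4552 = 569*8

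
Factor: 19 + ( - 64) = - 3^2*5^1 =- 45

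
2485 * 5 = 12425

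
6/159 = 2/53 = 0.04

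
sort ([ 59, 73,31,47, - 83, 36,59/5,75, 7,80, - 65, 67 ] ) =[-83,  -  65,7,59/5,31,36,47, 59,67,73,  75,80 ]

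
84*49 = 4116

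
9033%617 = 395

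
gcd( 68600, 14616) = 56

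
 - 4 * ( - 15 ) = 60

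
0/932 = 0 =0.00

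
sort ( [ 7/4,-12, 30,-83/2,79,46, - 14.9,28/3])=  [ - 83/2,-14.9 , - 12, 7/4,28/3,30,46,79]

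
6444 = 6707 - 263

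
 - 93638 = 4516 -98154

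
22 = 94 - 72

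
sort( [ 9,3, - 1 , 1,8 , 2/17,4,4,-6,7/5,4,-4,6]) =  [-6,- 4, - 1,2/17, 1,7/5, 3,4, 4, 4, 6,8,9 ] 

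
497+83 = 580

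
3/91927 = 3/91927 = 0.00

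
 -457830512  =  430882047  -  888712559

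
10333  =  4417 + 5916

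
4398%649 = 504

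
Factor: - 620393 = - 620393^1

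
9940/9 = 9940/9 = 1104.44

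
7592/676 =11 + 3/13 = 11.23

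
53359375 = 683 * 78125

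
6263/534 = 6263/534=11.73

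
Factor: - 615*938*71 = -40957770 =- 2^1*3^1*  5^1*7^1*41^1*67^1* 71^1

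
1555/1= 1555  =  1555.00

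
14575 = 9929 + 4646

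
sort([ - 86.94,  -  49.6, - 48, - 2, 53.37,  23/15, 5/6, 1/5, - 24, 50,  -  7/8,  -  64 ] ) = [-86.94,  -  64, - 49.6, - 48, - 24, - 2, - 7/8,1/5,5/6  ,  23/15,50,53.37]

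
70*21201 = 1484070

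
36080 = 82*440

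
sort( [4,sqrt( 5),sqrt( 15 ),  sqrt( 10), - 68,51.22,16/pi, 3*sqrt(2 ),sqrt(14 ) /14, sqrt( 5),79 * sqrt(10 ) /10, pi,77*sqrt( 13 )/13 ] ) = [ - 68,  sqrt(14)/14 , sqrt( 5),  sqrt (5),  pi,sqrt (10 ),sqrt( 15),4 , 3 * sqrt( 2 ), 16/pi,77*sqrt( 13)/13, 79*sqrt( 10)/10, 51.22]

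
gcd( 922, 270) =2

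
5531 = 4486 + 1045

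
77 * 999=76923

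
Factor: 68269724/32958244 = 17067431/8239561 = 11^( - 1 )*43^1 * 53^1*7489^1*749051^( - 1) 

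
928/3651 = 928/3651 = 0.25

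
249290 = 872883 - 623593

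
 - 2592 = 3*( - 864) 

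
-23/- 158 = 23/158 = 0.15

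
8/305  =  8/305 = 0.03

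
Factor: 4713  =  3^1*1571^1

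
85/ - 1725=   -  17/345 = - 0.05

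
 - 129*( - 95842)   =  12363618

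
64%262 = 64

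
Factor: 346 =2^1*173^1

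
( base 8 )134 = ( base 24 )3k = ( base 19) 4g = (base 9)112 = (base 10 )92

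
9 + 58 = 67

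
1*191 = 191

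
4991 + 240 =5231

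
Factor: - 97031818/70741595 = - 2^1*5^( - 1)* 13^1 * 17^1 * 37^( - 1 )*389^( - 1 )*983^( - 1)*219529^1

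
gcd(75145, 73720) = 95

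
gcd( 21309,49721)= 7103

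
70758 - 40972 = 29786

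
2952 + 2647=5599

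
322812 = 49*6588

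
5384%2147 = 1090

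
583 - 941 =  -358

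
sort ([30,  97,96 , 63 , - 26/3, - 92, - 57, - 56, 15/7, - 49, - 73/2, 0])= [ - 92, - 57, -56,  -  49,-73/2, - 26/3 , 0, 15/7 , 30,63, 96,97]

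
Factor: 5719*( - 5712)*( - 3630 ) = 2^5*3^2*5^1*7^2 * 11^2*17^1*19^1*43^1=118580948640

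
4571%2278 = 15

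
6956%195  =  131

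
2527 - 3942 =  - 1415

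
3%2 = 1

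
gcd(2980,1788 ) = 596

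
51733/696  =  74 + 229/696=74.33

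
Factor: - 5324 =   -  2^2*11^3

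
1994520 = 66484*30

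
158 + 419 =577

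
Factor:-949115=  - 5^1*189823^1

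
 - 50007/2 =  - 25004 + 1/2 = -  25003.50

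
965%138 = 137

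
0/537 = 0 = 0.00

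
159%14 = 5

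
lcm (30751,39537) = 276759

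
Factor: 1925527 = 149^1*12923^1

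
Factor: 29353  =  149^1*197^1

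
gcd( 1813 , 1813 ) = 1813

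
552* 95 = 52440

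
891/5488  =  891/5488   =  0.16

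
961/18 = 53 + 7/18  =  53.39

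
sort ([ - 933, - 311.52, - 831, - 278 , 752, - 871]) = [ -933 , - 871, - 831,  -  311.52,- 278, 752 ]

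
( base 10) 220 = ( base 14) 11a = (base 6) 1004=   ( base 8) 334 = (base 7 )433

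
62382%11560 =4582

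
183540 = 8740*21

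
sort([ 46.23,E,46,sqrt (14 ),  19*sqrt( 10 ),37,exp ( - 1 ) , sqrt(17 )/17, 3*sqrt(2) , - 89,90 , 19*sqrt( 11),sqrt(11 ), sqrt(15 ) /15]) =[ - 89,  sqrt(17)/17, sqrt(15 ) /15 , exp( - 1),E,sqrt(11 ),sqrt(14 ), 3*sqrt( 2 ),37, 46,46.23, 19*sqrt ( 10),19*sqrt( 11 ), 90 ]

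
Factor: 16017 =3^1*19^1*281^1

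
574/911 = 574/911 =0.63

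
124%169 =124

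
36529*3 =109587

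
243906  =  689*354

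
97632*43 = 4198176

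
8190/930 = 273/31 = 8.81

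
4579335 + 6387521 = 10966856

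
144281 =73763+70518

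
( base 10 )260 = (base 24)AK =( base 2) 100000100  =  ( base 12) 198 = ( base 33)7t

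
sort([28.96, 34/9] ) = [34/9,  28.96]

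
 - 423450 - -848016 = 424566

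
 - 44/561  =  - 4/51 = - 0.08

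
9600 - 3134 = 6466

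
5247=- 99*(  -  53 ) 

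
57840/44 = 1314 + 6/11 = 1314.55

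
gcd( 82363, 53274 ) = 1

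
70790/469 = 70790/469 = 150.94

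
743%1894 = 743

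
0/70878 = 0 = 0.00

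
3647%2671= 976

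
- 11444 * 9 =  - 102996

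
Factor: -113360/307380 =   -  2^2*3^( - 1)* 13^1*47^( - 1 ) =- 52/141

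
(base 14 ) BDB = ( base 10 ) 2349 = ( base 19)69c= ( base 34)213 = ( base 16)92d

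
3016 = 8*377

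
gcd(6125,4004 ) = 7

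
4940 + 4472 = 9412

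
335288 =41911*8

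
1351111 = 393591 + 957520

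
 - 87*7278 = - 633186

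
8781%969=60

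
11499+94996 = 106495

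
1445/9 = 1445/9 = 160.56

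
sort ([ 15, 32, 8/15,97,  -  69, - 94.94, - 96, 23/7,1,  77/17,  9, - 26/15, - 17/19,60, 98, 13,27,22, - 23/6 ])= [- 96, - 94.94 , - 69,  -  23/6, - 26/15, - 17/19, 8/15,1, 23/7, 77/17,9, 13,15,  22,27 , 32, 60, 97, 98]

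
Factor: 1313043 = 3^1*437681^1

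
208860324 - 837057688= - 628197364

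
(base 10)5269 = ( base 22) AJB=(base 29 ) 67k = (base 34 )4IX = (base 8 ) 12225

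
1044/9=116=116.00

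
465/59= 7 + 52/59 = 7.88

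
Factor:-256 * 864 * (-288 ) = 63700992 =2^18*3^5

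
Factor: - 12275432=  - 2^3*13^1 * 118033^1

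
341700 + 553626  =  895326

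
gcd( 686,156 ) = 2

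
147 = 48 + 99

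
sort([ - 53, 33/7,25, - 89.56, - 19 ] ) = [-89.56, - 53 ,-19, 33/7,25]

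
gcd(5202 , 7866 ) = 18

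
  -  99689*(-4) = 398756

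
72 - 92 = -20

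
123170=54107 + 69063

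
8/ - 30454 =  - 4/15227 = - 0.00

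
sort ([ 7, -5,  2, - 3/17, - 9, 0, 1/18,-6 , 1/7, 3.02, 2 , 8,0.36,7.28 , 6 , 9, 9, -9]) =[ - 9, - 9, - 6,-5, - 3/17, 0, 1/18,1/7, 0.36, 2,2, 3.02, 6, 7,  7.28,8, 9 , 9]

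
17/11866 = 1/698 = 0.00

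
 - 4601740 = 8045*( - 572)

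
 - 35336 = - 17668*2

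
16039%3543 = 1867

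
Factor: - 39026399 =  - 19^1 * 2054021^1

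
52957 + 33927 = 86884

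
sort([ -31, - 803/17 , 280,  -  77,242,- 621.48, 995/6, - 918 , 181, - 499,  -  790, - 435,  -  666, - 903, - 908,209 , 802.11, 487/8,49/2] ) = [ - 918, - 908, - 903, - 790, - 666, - 621.48 , - 499, - 435,-77,- 803/17, - 31 , 49/2,487/8, 995/6, 181, 209, 242, 280,802.11] 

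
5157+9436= 14593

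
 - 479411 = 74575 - 553986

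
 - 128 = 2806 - 2934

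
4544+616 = 5160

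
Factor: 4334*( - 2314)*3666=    - 36765859416 = - 2^3*3^1*11^1 * 13^2 * 47^1*89^1*197^1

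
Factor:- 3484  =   - 2^2*13^1*67^1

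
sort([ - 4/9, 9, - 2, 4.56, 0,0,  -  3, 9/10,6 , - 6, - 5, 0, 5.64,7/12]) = [ - 6, - 5,-3 ,  -  2,  -  4/9,0, 0 , 0, 7/12,9/10, 4.56,  5.64,6, 9 ]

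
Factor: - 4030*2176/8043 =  - 2^8*3^(  -  1 )*5^1*7^( - 1)*13^1 * 17^1*31^1*383^( - 1 ) = - 8769280/8043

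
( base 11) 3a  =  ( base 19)25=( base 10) 43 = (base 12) 37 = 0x2B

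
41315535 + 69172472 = 110488007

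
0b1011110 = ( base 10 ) 94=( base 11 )86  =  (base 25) 3J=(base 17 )59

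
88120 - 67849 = 20271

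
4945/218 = 4945/218 =22.68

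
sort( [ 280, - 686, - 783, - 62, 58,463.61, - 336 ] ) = [ - 783, - 686, - 336, - 62,58, 280, 463.61 ]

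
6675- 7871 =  - 1196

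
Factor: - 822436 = -2^2*37^1*5557^1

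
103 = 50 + 53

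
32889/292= 32889/292 = 112.63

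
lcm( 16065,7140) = 64260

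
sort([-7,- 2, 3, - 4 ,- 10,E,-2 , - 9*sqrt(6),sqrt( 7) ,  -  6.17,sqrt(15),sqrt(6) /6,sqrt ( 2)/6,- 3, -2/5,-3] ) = [ - 9*sqrt( 6 ),-10,-7,-6.17 , - 4, - 3, - 3,  -  2, - 2, - 2/5,sqrt(2 )/6,  sqrt(6) /6, sqrt( 7 ),E, 3, sqrt( 15) ]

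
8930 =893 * 10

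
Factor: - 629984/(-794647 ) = 2^5*7^( - 1)*61^( - 1)*1861^( - 1)*19687^1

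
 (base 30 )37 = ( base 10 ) 97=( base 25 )3M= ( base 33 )2v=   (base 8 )141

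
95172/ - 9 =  - 10575  +  1/3 = - 10574.67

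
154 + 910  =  1064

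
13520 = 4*3380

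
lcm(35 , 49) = 245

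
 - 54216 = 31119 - 85335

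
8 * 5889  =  47112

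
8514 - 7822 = 692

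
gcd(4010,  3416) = 2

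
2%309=2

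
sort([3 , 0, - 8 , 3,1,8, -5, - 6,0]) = [ - 8,-6,-5,  0 , 0, 1 , 3,3,  8]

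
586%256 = 74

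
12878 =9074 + 3804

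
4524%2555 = 1969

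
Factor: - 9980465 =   -  5^1*11^1 * 79^1*  2297^1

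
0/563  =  0  =  0.00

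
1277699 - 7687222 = - 6409523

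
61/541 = 61/541 = 0.11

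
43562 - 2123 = 41439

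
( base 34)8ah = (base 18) 1BBB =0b10010110000101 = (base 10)9605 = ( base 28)c71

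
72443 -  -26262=98705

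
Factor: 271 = 271^1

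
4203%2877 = 1326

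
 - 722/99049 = -722/99049= - 0.01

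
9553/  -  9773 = - 9553/9773 = - 0.98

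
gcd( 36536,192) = 8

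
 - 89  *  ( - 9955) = 885995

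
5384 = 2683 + 2701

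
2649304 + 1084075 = 3733379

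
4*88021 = 352084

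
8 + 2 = 10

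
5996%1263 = 944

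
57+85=142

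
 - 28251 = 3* ( - 9417) 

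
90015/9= 30005/3 = 10001.67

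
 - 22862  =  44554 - 67416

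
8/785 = 8/785 = 0.01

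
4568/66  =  69+7/33 = 69.21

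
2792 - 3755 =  - 963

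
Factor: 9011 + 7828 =16839 = 3^2*1871^1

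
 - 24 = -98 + 74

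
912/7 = 912/7 = 130.29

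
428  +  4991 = 5419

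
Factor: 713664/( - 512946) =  - 2^5*23^(  -  1) = - 32/23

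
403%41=34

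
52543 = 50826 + 1717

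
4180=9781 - 5601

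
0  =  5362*0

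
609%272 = 65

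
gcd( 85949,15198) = 1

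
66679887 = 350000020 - 283320133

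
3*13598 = 40794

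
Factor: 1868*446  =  2^3*223^1*467^1= 833128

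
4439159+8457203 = 12896362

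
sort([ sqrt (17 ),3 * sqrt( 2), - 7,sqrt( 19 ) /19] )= [-7, sqrt( 19 )/19,sqrt( 17 ), 3*sqrt(2 ) ] 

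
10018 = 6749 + 3269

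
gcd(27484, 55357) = 1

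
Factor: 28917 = 3^5*7^1*17^1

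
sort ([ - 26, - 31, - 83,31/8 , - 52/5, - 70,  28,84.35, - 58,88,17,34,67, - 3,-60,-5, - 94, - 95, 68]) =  [ - 95, - 94, - 83, - 70, - 60, - 58,- 31, - 26, - 52/5, - 5, - 3,31/8,17,28 , 34, 67, 68,84.35, 88 ]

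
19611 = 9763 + 9848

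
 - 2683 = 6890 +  - 9573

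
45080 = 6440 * 7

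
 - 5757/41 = - 141 + 24/41 = - 140.41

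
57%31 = 26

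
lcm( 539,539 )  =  539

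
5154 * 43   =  221622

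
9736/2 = 4868=4868.00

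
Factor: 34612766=2^1*17306383^1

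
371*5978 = 2217838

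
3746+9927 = 13673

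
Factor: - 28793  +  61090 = 32297 = 32297^1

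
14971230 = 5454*2745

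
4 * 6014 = 24056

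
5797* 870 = 5043390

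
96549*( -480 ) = -46343520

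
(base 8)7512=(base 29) 4is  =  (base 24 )6J2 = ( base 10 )3914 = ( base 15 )125E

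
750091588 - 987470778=  -  237379190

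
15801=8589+7212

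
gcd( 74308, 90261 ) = 1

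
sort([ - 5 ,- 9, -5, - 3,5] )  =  [-9, - 5, - 5,-3,5]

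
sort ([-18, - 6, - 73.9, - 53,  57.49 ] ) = [ - 73.9 , - 53 , - 18, - 6 , 57.49]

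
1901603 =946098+955505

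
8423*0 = 0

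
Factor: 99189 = 3^2*103^1 * 107^1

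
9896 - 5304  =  4592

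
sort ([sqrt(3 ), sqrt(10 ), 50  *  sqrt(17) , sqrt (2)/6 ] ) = [sqrt( 2 )/6, sqrt(3),sqrt( 10)  ,  50*sqrt (17)]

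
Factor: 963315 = 3^2*5^1*21407^1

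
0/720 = 0= 0.00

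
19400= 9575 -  - 9825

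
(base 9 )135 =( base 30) 3n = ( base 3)11012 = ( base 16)71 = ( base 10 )113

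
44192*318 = 14053056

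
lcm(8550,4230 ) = 401850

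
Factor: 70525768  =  2^3*59^1*149419^1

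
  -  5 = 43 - 48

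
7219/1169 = 6 + 205/1169 = 6.18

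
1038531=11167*93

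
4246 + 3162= 7408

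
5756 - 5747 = 9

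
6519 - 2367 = 4152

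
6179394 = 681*9074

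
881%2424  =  881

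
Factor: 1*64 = 2^6 = 64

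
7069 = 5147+1922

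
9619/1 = 9619 = 9619.00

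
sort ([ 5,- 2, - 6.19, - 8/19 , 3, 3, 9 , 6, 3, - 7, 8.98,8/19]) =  [ - 7, - 6.19, - 2,-8/19, 8/19,3 , 3,3, 5,6,8.98, 9 ] 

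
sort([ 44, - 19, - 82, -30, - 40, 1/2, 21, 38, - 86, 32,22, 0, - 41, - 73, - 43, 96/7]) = [ - 86, - 82,  -  73, - 43,-41, - 40, -30,-19, 0,1/2 , 96/7,21, 22, 32,  38 , 44] 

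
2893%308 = 121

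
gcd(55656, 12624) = 24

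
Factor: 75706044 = 2^2 * 3^1*6308837^1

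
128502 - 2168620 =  - 2040118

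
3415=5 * 683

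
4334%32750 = 4334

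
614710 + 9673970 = 10288680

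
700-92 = 608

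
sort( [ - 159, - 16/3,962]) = [ - 159,-16/3, 962]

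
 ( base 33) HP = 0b1001001010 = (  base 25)nb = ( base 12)40A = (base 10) 586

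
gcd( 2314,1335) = 89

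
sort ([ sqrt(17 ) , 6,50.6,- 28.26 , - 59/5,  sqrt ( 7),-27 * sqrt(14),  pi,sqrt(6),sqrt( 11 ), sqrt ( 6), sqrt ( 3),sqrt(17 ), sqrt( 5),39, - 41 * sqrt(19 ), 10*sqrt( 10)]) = [ - 41*sqrt(19), - 27 * sqrt (14),  -  28.26,-59/5, sqrt(3 ), sqrt(5 ), sqrt( 6), sqrt(6 ),sqrt (7 ),pi, sqrt(11),sqrt( 17 ),sqrt( 17 )  ,  6 , 10* sqrt(10), 39,50.6] 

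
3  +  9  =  12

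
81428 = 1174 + 80254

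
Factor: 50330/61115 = 2^1 * 7^1 * 17^( - 1) = 14/17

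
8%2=0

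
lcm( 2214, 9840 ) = 88560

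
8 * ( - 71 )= - 568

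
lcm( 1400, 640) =22400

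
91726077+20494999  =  112221076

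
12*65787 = 789444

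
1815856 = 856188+959668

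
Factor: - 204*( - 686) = 139944 = 2^3*3^1 * 7^3*17^1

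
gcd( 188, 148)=4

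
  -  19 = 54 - 73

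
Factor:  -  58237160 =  - 2^3 * 5^1*1455929^1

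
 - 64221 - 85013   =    -  149234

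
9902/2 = 4951 = 4951.00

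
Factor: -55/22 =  - 5/2 = - 2^(-1)*5^1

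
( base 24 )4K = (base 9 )138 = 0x74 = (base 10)116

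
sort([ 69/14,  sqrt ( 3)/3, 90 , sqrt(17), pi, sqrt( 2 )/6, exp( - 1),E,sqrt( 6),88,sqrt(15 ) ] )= [ sqrt( 2)/6, exp(-1 ),sqrt( 3 ) /3, sqrt ( 6)  ,  E, pi , sqrt( 15 ),  sqrt( 17 ),  69/14,88,90 ] 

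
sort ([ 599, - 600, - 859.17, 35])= [ - 859.17, - 600, 35, 599]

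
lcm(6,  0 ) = 0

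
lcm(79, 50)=3950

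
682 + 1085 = 1767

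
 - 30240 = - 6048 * 5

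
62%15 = 2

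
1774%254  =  250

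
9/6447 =3/2149 = 0.00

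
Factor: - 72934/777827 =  - 2^1*43^( - 1 )*18089^( - 1 ) * 36467^1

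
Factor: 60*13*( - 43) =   -  33540 = - 2^2*3^1 *5^1*13^1*43^1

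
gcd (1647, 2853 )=9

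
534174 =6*89029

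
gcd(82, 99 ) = 1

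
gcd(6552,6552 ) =6552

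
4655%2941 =1714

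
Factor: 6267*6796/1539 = 14196844/513 = 2^2*3^( - 3)*19^(- 1)*1699^1*2089^1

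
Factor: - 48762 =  - 2^1*3^4  *  7^1*43^1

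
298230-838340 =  - 540110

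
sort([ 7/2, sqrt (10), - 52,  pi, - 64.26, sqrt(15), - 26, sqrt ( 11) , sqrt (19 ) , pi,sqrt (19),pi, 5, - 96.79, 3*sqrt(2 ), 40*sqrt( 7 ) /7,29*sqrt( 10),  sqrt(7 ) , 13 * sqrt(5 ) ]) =[ - 96.79, - 64.26, - 52, - 26, sqrt( 7), pi,pi, pi, sqrt( 10),sqrt( 11 ), 7/2, sqrt ( 15 ),  3*sqrt (2),sqrt( 19), sqrt (19),5 , 40 * sqrt(7)/7, 13*  sqrt( 5 ),  29*sqrt(10)]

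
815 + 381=1196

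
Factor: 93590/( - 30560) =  - 2^ ( - 4) * 7^2 = - 49/16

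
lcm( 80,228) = 4560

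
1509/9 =167 + 2/3= 167.67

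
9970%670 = 590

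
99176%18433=7011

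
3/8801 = 3/8801=0.00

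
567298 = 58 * 9781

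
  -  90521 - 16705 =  - 107226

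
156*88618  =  13824408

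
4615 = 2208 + 2407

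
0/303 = 0 = 0.00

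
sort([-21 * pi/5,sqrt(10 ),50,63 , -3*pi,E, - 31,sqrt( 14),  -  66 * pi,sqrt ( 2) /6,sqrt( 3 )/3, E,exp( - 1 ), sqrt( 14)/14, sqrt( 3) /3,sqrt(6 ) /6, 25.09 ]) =[ - 66*pi, - 31 , - 21*pi/5, - 3* pi, sqrt( 2)/6,sqrt( 14)/14,exp( - 1 ),  sqrt( 6 )/6,sqrt(3)/3, sqrt( 3) /3, E, E,sqrt( 10),sqrt( 14) , 25.09,50, 63 ] 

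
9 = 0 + 9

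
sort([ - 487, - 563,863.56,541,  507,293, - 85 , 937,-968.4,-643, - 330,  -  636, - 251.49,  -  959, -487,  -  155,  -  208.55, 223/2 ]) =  [ - 968.4,  -  959,-643,-636,  -  563, - 487, - 487, - 330  ,-251.49,- 208.55, - 155, - 85,223/2, 293, 507,541, 863.56, 937 ]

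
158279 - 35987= 122292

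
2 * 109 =218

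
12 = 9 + 3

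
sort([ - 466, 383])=[ - 466, 383 ]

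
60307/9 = 6700+7/9 = 6700.78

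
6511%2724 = 1063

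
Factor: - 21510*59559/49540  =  - 128111409/4954 = - 2^( - 1)*3^3*239^1*2477^( - 1 )*19853^1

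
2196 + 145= 2341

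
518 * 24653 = 12770254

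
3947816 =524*7534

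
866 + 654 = 1520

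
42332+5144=47476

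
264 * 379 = 100056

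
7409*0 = 0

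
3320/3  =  3320/3 = 1106.67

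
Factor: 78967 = 7^1*29^1*389^1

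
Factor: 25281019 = 4889^1 * 5171^1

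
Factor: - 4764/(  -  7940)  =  3/5 = 3^1*5^( - 1 ) 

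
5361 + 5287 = 10648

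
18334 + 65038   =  83372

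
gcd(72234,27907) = 1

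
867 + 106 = 973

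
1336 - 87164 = -85828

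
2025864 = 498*4068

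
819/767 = 1+4/59 = 1.07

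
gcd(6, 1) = 1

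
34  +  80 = 114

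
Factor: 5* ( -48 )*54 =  - 2^5 * 3^4*5^1 =- 12960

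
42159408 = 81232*519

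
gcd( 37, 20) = 1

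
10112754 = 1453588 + 8659166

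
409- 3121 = -2712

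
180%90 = 0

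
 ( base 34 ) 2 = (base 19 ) 2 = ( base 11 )2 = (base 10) 2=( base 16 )2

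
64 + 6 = 70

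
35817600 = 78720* 455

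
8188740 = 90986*90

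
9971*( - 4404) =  - 43912284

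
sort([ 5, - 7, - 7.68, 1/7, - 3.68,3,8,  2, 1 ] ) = [ - 7.68, - 7, - 3.68, 1/7, 1, 2 , 3,5, 8 ] 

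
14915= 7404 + 7511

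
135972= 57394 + 78578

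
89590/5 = 17918 = 17918.00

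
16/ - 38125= - 1 + 38109/38125 = - 0.00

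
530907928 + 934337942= 1465245870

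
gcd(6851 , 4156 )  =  1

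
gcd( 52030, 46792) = 2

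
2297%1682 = 615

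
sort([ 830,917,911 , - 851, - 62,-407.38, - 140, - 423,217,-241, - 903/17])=[-851,-423, - 407.38,  -  241, - 140, - 62,-903/17,217, 830, 911, 917 ]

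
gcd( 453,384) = 3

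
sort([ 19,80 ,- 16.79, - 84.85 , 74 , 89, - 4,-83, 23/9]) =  [ - 84.85, - 83, - 16.79, - 4,23/9,19 , 74, 80,89]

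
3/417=1/139  =  0.01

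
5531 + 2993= 8524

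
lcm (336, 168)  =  336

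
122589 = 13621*9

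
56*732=40992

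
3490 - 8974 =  - 5484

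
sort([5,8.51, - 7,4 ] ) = [ - 7, 4,5,8.51] 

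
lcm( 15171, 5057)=15171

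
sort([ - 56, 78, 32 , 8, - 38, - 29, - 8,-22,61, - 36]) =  [ - 56, - 38, - 36 , - 29,-22, - 8 , 8 , 32, 61, 78]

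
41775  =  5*8355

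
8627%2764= 335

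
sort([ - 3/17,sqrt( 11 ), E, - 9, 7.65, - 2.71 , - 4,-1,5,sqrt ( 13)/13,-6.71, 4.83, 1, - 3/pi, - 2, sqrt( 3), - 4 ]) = [-9,- 6.71, - 4,-4, - 2.71, - 2, - 1, - 3/pi, -3/17 , sqrt(13)/13,  1 , sqrt( 3 ),E,  sqrt(11 ), 4.83, 5, 7.65 ]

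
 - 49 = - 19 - 30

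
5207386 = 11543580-6336194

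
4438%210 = 28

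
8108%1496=628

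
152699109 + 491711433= 644410542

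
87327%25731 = 10134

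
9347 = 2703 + 6644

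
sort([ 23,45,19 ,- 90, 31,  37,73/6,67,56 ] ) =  [ - 90,  73/6, 19, 23,31, 37,45,56 , 67]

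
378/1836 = 7/34= 0.21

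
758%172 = 70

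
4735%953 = 923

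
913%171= 58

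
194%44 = 18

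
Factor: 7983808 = 2^6  *7^1*71^1*251^1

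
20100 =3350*6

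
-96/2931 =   -  1 +945/977 = - 0.03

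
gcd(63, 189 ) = 63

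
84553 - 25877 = 58676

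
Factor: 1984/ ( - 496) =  - 4 =- 2^2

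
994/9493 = 994/9493 = 0.10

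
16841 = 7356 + 9485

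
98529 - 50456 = 48073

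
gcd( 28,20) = 4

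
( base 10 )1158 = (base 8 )2206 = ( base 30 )18i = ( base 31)16B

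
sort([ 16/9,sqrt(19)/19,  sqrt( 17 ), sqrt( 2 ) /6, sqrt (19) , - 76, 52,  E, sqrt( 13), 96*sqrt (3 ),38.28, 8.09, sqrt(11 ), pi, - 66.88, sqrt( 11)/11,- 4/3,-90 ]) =[-90, - 76, - 66.88,-4/3 , sqrt( 19)/19 , sqrt(2)/6,sqrt (11) /11 , 16/9, E,pi, sqrt (11), sqrt (13), sqrt( 17),sqrt (19),8.09, 38.28,52, 96* sqrt( 3 ) ] 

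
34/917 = 34/917 = 0.04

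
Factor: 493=17^1*29^1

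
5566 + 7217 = 12783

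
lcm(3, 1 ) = 3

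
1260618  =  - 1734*( - 727 )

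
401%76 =21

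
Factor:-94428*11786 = -1112928408 = - 2^3*3^2*43^1*61^1*71^1*83^1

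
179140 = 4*44785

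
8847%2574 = 1125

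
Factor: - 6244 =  - 2^2*7^1*223^1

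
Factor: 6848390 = 2^1*5^1*331^1*2069^1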